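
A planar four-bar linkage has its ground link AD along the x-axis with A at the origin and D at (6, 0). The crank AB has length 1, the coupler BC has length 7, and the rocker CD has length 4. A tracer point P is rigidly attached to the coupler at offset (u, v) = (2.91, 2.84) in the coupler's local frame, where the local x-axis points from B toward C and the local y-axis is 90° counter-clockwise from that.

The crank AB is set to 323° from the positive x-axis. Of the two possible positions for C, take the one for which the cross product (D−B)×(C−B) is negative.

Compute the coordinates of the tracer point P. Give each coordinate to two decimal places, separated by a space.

A=(0,0), D=(6.00,0)
B = A + 1.00·(cos323°, sin323°) = (0.7986, -0.6018)
|BD| = 5.2361
circle(B,7.00) ∩ circle(D,4.00): a=5.7693, h=3.9643
  candidates: C₊=(6.0740,3.9993) cross=20.757; C₋=(6.9853,-3.8767) cross=-20.757
  mode - wants cross < 0 → take C=(6.9853,-3.8767) (cross=-20.757)
ex = (C−B)/|BC| = (0.8838,-0.4678); ey = (0.4678,0.8838)
P = B + 2.91·ex + 2.84·ey = (4.6992,0.5468)

4.70 0.55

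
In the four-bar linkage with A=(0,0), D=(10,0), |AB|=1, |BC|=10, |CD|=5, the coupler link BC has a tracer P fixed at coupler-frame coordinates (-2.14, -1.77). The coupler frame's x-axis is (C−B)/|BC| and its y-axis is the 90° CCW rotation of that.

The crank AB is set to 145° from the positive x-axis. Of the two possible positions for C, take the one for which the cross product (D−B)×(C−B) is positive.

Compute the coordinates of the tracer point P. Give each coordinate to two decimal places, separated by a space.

A=(0,0), D=(10.00,0)
B = A + 1.00·(cos145°, sin145°) = (-0.8192, 0.5736)
|BD| = 10.8343
circle(B,10.00) ∩ circle(D,5.00): a=8.8784, h=4.6015
  candidates: C₊=(8.2904,4.6986) cross=49.855; C₋=(7.8032,-4.4915) cross=-49.855
  mode + wants cross > 0 → take C=(8.2904,4.6986) (cross=49.855)
ex = (C−B)/|BC| = (0.9110,0.4125); ey = (-0.4125,0.9110)
P = B + -2.14·ex + -1.77·ey = (-2.0385,-1.9216)

-2.04 -1.92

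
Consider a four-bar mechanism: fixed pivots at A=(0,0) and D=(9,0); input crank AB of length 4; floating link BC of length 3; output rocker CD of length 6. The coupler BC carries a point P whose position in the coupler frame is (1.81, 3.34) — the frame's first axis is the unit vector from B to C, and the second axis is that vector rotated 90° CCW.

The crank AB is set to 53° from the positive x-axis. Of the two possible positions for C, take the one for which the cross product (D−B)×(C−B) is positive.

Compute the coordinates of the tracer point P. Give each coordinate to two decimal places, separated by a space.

A=(0,0), D=(9.00,0)
B = A + 4.00·(cos53°, sin53°) = (2.4073, 3.1945)
|BD| = 7.3259
circle(B,3.00) ∩ circle(D,6.00): a=1.8202, h=2.3847
  candidates: C₊=(5.0852,4.5469) cross=17.470; C₋=(3.0054,0.2548) cross=-17.470
  mode + wants cross > 0 → take C=(5.0852,4.5469) (cross=17.470)
ex = (C−B)/|BC| = (0.8926,0.4508); ey = (-0.4508,0.8926)
P = B + 1.81·ex + 3.34·ey = (2.5173,6.9919)

2.52 6.99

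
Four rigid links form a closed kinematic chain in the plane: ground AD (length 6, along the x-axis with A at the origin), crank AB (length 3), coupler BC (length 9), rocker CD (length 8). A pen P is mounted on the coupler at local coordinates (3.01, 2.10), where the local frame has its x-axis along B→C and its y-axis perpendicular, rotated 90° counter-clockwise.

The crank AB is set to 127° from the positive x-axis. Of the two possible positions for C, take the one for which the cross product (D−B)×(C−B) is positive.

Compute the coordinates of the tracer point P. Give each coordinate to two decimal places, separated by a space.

A=(0,0), D=(6.00,0)
B = A + 3.00·(cos127°, sin127°) = (-1.8054, 2.3959)
|BD| = 8.1649
circle(B,9.00) ∩ circle(D,8.00): a=5.1235, h=7.3993
  candidates: C₊=(5.2637,7.9660) cross=60.415; C₋=(0.9212,-6.1811) cross=-60.415
  mode + wants cross > 0 → take C=(5.2637,7.9660) (cross=60.415)
ex = (C−B)/|BC| = (0.7855,0.6189); ey = (-0.6189,0.7855)
P = B + 3.01·ex + 2.10·ey = (-0.7409,5.9083)

-0.74 5.91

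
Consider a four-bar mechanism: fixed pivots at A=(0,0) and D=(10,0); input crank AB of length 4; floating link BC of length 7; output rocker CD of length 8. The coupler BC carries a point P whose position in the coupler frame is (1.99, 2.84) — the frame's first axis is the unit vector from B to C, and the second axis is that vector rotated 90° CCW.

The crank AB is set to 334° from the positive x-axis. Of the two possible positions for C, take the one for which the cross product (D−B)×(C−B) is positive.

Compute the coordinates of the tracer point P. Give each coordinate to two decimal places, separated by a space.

0.86 0.38

A=(0,0), D=(10.00,0)
B = A + 4.00·(cos334°, sin334°) = (3.5952, -1.7535)
|BD| = 6.6405
circle(B,7.00) ∩ circle(D,8.00): a=2.1908, h=6.6483
  candidates: C₊=(3.9527,5.2374) cross=44.148; C₋=(7.4638,-7.5873) cross=-44.148
  mode + wants cross > 0 → take C=(3.9527,5.2374) (cross=44.148)
ex = (C−B)/|BC| = (0.0511,0.9987); ey = (-0.9987,0.0511)
P = B + 1.99·ex + 2.84·ey = (0.8605,0.3790)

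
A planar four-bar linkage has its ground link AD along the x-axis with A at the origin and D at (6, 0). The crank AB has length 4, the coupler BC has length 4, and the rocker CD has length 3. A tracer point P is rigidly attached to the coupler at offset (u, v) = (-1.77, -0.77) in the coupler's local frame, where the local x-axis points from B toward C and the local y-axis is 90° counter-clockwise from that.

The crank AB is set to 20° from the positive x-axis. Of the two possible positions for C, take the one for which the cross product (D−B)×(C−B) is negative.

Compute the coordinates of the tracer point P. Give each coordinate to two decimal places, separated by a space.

A=(0,0), D=(6.00,0)
B = A + 4.00·(cos20°, sin20°) = (3.7588, 1.3681)
|BD| = 2.6258
circle(B,4.00) ∩ circle(D,3.00): a=2.6458, h=2.9999
  candidates: C₊=(7.5801,2.5501) cross=7.877; C₋=(4.4541,-2.5710) cross=-7.877
  mode - wants cross < 0 → take C=(4.4541,-2.5710) (cross=-7.877)
ex = (C−B)/|BC| = (0.1738,-0.9848); ey = (0.9848,0.1738)
P = B + -1.77·ex + -0.77·ey = (2.6928,2.9773)

2.69 2.98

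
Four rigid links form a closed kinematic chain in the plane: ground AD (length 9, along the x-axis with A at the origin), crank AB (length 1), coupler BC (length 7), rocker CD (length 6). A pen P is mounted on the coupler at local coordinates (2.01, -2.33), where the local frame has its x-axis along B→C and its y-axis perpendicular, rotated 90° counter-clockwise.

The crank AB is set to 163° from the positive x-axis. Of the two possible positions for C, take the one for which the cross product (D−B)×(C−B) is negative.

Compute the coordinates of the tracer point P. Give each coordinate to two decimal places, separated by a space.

-0.81 -2.78

A=(0,0), D=(9.00,0)
B = A + 1.00·(cos163°, sin163°) = (-0.9563, 0.2924)
|BD| = 9.9606
circle(B,7.00) ∩ circle(D,6.00): a=5.6329, h=4.1558
  candidates: C₊=(4.7961,4.2811) cross=41.394; C₋=(4.5522,-4.0270) cross=-41.394
  mode - wants cross < 0 → take C=(4.5522,-4.0270) (cross=-41.394)
ex = (C−B)/|BC| = (0.7869,-0.6171); ey = (0.6171,0.7869)
P = B + 2.01·ex + -2.33·ey = (-0.8123,-2.7814)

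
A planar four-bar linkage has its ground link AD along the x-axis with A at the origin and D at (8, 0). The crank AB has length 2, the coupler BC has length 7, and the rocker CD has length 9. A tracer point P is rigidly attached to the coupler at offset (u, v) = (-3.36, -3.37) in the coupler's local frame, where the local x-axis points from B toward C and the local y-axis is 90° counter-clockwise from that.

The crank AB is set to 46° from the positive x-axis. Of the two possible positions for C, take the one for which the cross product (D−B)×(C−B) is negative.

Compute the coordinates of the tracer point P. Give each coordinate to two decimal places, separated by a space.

A=(0,0), D=(8.00,0)
B = A + 2.00·(cos46°, sin46°) = (1.3893, 1.4387)
|BD| = 6.7654
circle(B,7.00) ∩ circle(D,9.00): a=1.0177, h=6.9256
  candidates: C₊=(3.8565,7.9895) cross=46.855; C₋=(0.9110,-5.5450) cross=-46.855
  mode - wants cross < 0 → take C=(0.9110,-5.5450) (cross=-46.855)
ex = (C−B)/|BC| = (-0.0683,-0.9977); ey = (0.9977,-0.0683)
P = B + -3.36·ex + -3.37·ey = (-1.7432,5.0211)

-1.74 5.02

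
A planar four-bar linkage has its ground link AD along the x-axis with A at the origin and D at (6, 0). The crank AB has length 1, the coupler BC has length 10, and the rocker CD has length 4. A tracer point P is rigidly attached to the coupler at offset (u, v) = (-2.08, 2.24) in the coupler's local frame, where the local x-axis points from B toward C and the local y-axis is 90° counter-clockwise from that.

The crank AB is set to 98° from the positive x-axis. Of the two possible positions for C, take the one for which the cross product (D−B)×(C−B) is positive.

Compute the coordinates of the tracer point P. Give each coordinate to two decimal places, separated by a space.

A=(0,0), D=(6.00,0)
B = A + 1.00·(cos98°, sin98°) = (-0.1392, 0.9903)
|BD| = 6.2185
circle(B,10.00) ∩ circle(D,4.00): a=9.8633, h=1.6480
  candidates: C₊=(9.8607,1.0465) cross=10.248; C₋=(9.3358,-2.2074) cross=-10.248
  mode + wants cross > 0 → take C=(9.8607,1.0465) (cross=10.248)
ex = (C−B)/|BC| = (1.0000,0.0056); ey = (-0.0056,1.0000)
P = B + -2.08·ex + 2.24·ey = (-2.2317,3.2185)

-2.23 3.22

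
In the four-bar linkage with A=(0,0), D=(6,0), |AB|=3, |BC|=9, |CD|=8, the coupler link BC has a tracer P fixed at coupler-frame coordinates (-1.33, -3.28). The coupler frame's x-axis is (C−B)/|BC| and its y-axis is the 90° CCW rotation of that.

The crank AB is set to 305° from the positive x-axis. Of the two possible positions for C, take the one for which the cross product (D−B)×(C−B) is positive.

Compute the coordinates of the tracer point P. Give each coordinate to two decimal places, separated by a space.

A=(0,0), D=(6.00,0)
B = A + 3.00·(cos305°, sin305°) = (1.7207, -2.4575)
|BD| = 4.9347
circle(B,9.00) ∩ circle(D,8.00): a=4.1898, h=7.9652
  candidates: C₊=(1.3874,6.5364) cross=39.306; C₋=(9.3207,-7.2782) cross=-39.306
  mode + wants cross > 0 → take C=(1.3874,6.5364) (cross=39.306)
ex = (C−B)/|BC| = (-0.0370,0.9993); ey = (-0.9993,-0.0370)
P = B + -1.33·ex + -3.28·ey = (5.0477,-3.6651)

5.05 -3.67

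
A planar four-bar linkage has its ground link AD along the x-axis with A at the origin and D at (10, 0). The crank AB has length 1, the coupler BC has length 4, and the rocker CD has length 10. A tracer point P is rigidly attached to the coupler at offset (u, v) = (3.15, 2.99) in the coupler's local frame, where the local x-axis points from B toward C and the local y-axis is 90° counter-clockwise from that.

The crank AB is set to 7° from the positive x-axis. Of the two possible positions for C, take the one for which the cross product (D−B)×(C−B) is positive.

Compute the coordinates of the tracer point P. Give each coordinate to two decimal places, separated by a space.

-2.08 3.19

A=(0,0), D=(10.00,0)
B = A + 1.00·(cos7°, sin7°) = (0.9925, 0.1219)
|BD| = 9.0083
circle(B,4.00) ∩ circle(D,10.00): a=-0.1582, h=3.9969
  candidates: C₊=(0.8884,4.1205) cross=36.005; C₋=(0.7802,-3.8725) cross=-36.005
  mode + wants cross > 0 → take C=(0.8884,4.1205) (cross=36.005)
ex = (C−B)/|BC| = (-0.0260,0.9997); ey = (-0.9997,-0.0260)
P = B + 3.15·ex + 2.99·ey = (-2.0785,3.1929)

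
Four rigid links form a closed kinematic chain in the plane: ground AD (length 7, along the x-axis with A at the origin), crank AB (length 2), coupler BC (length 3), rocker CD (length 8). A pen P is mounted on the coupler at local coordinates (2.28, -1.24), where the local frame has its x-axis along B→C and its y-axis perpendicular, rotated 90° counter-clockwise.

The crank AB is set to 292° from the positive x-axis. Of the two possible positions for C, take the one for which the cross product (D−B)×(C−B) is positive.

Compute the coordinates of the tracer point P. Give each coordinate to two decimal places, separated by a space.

A=(0,0), D=(7.00,0)
B = A + 2.00·(cos292°, sin292°) = (0.7492, -1.8544)
|BD| = 6.5200
circle(B,3.00) ∩ circle(D,8.00): a=-0.9577, h=2.8430
  candidates: C₊=(-0.9776,0.5988) cross=18.537; C₋=(0.6396,-4.8524) cross=-18.537
  mode + wants cross > 0 → take C=(-0.9776,0.5988) (cross=18.537)
ex = (C−B)/|BC| = (-0.5756,0.8177); ey = (-0.8177,-0.5756)
P = B + 2.28·ex + -1.24·ey = (0.4509,0.7238)

0.45 0.72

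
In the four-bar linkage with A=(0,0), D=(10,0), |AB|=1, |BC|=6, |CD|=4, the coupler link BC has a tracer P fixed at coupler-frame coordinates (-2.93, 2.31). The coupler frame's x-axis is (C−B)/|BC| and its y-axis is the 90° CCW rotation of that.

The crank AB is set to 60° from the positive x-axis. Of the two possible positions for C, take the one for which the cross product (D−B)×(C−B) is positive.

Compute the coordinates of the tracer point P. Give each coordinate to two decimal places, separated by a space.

A=(0,0), D=(10.00,0)
B = A + 1.00·(cos60°, sin60°) = (0.5000, 0.8660)
|BD| = 9.5394
circle(B,6.00) ∩ circle(D,4.00): a=5.8180, h=1.4667
  candidates: C₊=(6.4271,1.7985) cross=13.991; C₋=(6.1608,-1.1228) cross=-13.991
  mode + wants cross > 0 → take C=(6.4271,1.7985) (cross=13.991)
ex = (C−B)/|BC| = (0.9879,0.1554); ey = (-0.1554,0.9879)
P = B + -2.93·ex + 2.31·ey = (-2.7534,2.6926)

-2.75 2.69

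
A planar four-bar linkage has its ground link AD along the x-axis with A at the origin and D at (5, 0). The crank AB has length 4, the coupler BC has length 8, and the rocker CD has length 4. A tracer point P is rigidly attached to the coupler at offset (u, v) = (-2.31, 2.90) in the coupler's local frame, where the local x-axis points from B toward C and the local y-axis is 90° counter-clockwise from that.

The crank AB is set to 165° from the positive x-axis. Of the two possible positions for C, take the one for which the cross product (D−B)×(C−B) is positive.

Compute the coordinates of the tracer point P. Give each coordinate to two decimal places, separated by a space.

-7.03 2.97

A=(0,0), D=(5.00,0)
B = A + 4.00·(cos165°, sin165°) = (-3.8637, 1.0353)
|BD| = 8.9240
circle(B,8.00) ∩ circle(D,4.00): a=7.1514, h=3.5858
  candidates: C₊=(3.6554,3.7672) cross=31.999; C₋=(2.8234,-3.3559) cross=-31.999
  mode + wants cross > 0 → take C=(3.6554,3.7672) (cross=31.999)
ex = (C−B)/|BC| = (0.9399,0.3415); ey = (-0.3415,0.9399)
P = B + -2.31·ex + 2.90·ey = (-7.0252,2.9721)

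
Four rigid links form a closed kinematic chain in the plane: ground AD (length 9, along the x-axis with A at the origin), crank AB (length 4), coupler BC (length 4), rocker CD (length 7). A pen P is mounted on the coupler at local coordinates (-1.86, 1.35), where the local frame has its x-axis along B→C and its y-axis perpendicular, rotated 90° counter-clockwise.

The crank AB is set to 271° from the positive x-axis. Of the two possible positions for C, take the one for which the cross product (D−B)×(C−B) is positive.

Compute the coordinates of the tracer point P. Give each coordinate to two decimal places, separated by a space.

-2.02 -4.97

A=(0,0), D=(9.00,0)
B = A + 4.00·(cos271°, sin271°) = (0.0698, -3.9994)
|BD| = 9.7849
circle(B,4.00) ∩ circle(D,7.00): a=3.2061, h=2.3918
  candidates: C₊=(2.0183,-0.5061) cross=23.403; C₋=(3.9735,-4.8718) cross=-23.403
  mode + wants cross > 0 → take C=(2.0183,-0.5061) (cross=23.403)
ex = (C−B)/|BC| = (0.4871,0.8733); ey = (-0.8733,0.4871)
P = B + -1.86·ex + 1.35·ey = (-2.0152,-4.9662)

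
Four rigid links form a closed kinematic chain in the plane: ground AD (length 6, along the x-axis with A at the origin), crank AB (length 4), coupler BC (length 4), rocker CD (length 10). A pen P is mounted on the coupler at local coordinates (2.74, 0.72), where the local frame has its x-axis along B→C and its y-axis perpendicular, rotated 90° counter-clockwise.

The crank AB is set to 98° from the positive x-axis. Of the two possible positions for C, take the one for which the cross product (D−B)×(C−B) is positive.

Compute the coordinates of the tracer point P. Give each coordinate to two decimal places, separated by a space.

A=(0,0), D=(6.00,0)
B = A + 4.00·(cos98°, sin98°) = (-0.5567, 3.9611)
|BD| = 7.6603
circle(B,4.00) ∩ circle(D,10.00): a=-1.6527, h=3.6426
  candidates: C₊=(-0.0877,7.9335) cross=27.904; C₋=(-3.8548,1.6978) cross=-27.904
  mode + wants cross > 0 → take C=(-0.0877,7.9335) (cross=27.904)
ex = (C−B)/|BC| = (0.1173,0.9931); ey = (-0.9931,0.1173)
P = B + 2.74·ex + 0.72·ey = (-0.9505,6.7666)

-0.95 6.77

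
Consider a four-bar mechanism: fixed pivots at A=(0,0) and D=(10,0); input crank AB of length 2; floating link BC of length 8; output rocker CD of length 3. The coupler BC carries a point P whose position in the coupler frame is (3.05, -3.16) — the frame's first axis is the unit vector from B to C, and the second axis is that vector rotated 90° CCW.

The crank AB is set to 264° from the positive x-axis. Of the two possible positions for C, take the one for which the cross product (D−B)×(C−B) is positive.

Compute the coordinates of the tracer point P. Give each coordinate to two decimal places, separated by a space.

A=(0,0), D=(10.00,0)
B = A + 2.00·(cos264°, sin264°) = (-0.2091, -1.9890)
|BD| = 10.4010
circle(B,8.00) ∩ circle(D,3.00): a=7.8445, h=1.5698
  candidates: C₊=(7.1905,1.0519) cross=16.327; C₋=(7.7908,-2.0297) cross=-16.327
  mode + wants cross > 0 → take C=(7.1905,1.0519) (cross=16.327)
ex = (C−B)/|BC| = (0.9249,0.3801); ey = (-0.3801,0.9249)
P = B + 3.05·ex + -3.16·ey = (3.8132,-3.7525)

3.81 -3.75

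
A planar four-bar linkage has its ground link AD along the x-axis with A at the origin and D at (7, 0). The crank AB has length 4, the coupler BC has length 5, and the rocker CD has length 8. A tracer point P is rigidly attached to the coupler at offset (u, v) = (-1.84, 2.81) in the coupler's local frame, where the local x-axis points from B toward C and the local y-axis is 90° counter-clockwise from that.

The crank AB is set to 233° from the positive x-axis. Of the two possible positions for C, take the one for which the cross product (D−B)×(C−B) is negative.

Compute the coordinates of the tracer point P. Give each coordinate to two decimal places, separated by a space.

-2.34 0.16

A=(0,0), D=(7.00,0)
B = A + 4.00·(cos233°, sin233°) = (-2.4073, -3.1945)
|BD| = 9.9349
circle(B,5.00) ∩ circle(D,8.00): a=3.0047, h=3.9965
  candidates: C₊=(-0.8472,1.5559) cross=39.705; C₋=(1.7229,-6.0127) cross=-39.705
  mode - wants cross < 0 → take C=(1.7229,-6.0127) (cross=-39.705)
ex = (C−B)/|BC| = (0.8260,-0.5636); ey = (0.5636,0.8260)
P = B + -1.84·ex + 2.81·ey = (-2.3434,0.1637)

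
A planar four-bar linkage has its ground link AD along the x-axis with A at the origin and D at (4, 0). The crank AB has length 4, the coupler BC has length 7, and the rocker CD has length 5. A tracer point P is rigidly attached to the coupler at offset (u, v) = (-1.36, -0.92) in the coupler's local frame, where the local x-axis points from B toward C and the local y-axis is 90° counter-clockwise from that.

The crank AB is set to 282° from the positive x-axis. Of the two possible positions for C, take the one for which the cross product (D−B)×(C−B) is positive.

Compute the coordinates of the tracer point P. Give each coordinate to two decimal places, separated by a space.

A=(0,0), D=(4.00,0)
B = A + 4.00·(cos282°, sin282°) = (0.8316, -3.9126)
|BD| = 5.0346
circle(B,7.00) ∩ circle(D,5.00): a=4.9008, h=4.9982
  candidates: C₊=(0.0315,3.0415) cross=25.164; C₋=(7.8002,-3.2494) cross=-25.164
  mode + wants cross > 0 → take C=(0.0315,3.0415) (cross=25.164)
ex = (C−B)/|BC| = (-0.1143,0.9934); ey = (-0.9934,-0.1143)
P = B + -1.36·ex + -0.92·ey = (1.9011,-5.1585)

1.90 -5.16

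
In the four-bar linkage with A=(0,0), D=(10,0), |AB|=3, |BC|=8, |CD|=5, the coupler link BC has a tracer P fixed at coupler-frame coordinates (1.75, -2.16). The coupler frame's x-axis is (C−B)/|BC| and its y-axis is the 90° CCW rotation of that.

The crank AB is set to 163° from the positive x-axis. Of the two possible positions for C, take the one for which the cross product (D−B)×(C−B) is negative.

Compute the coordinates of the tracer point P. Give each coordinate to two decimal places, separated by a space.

A=(0,0), D=(10.00,0)
B = A + 3.00·(cos163°, sin163°) = (-2.8689, 0.8771)
|BD| = 12.8988
circle(B,8.00) ∩ circle(D,5.00): a=7.9612, h=0.7874
  candidates: C₊=(5.1274,1.1213) cross=10.156; C₋=(5.0203,-0.4498) cross=-10.156
  mode - wants cross < 0 → take C=(5.0203,-0.4498) (cross=-10.156)
ex = (C−B)/|BC| = (0.9861,-0.1659); ey = (0.1659,0.9861)
P = B + 1.75·ex + -2.16·ey = (-1.5014,-1.5432)

-1.50 -1.54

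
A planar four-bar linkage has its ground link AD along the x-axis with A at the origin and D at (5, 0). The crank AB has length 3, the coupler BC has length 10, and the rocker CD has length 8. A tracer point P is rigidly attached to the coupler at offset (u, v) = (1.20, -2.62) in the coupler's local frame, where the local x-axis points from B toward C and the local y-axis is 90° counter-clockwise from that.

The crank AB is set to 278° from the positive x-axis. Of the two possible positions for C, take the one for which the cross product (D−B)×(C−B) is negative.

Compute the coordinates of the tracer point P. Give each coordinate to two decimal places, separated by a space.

A=(0,0), D=(5.00,0)
B = A + 3.00·(cos278°, sin278°) = (0.4175, -2.9708)
|BD| = 5.4612
circle(B,10.00) ∩ circle(D,8.00): a=6.0266, h=7.9800
  candidates: C₊=(1.1334,7.0035) cross=43.580; C₋=(9.8154,-6.3884) cross=-43.580
  mode - wants cross < 0 → take C=(9.8154,-6.3884) (cross=-43.580)
ex = (C−B)/|BC| = (0.9398,-0.3418); ey = (0.3418,0.9398)
P = B + 1.20·ex + -2.62·ey = (0.6498,-5.8432)

0.65 -5.84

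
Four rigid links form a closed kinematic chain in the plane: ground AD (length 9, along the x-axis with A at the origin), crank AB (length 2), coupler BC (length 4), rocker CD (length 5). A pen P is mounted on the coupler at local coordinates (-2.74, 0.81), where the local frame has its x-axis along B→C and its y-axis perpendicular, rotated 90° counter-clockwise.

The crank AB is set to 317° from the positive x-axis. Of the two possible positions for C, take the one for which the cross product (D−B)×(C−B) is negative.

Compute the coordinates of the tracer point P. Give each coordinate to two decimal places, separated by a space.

A=(0,0), D=(9.00,0)
B = A + 2.00·(cos317°, sin317°) = (1.4627, -1.3640)
|BD| = 7.6597
circle(B,4.00) ∩ circle(D,5.00): a=3.2424, h=2.3424
  candidates: C₊=(4.2361,1.5184) cross=17.942; C₋=(5.0704,-3.0916) cross=-17.942
  mode - wants cross < 0 → take C=(5.0704,-3.0916) (cross=-17.942)
ex = (C−B)/|BC| = (0.9019,-0.4319); ey = (0.4319,0.9019)
P = B + -2.74·ex + 0.81·ey = (-0.6587,0.5500)

-0.66 0.55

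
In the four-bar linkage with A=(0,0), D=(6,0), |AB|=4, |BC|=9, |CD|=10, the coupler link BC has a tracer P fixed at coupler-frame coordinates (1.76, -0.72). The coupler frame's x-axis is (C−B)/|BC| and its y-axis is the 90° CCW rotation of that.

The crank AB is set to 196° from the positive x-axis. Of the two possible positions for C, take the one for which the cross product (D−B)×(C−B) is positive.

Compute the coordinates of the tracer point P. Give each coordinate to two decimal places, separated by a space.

A=(0,0), D=(6.00,0)
B = A + 4.00·(cos196°, sin196°) = (-3.8450, -1.1025)
|BD| = 9.9066
circle(B,9.00) ∩ circle(D,10.00): a=3.9943, h=8.0651
  candidates: C₊=(-0.7731,7.3570) cross=79.897; C₋=(1.0221,-8.6730) cross=-79.897
  mode + wants cross > 0 → take C=(-0.7731,7.3570) (cross=79.897)
ex = (C−B)/|BC| = (0.3413,0.9399); ey = (-0.9399,0.3413)
P = B + 1.76·ex + -0.72·ey = (-2.5676,0.3060)

-2.57 0.31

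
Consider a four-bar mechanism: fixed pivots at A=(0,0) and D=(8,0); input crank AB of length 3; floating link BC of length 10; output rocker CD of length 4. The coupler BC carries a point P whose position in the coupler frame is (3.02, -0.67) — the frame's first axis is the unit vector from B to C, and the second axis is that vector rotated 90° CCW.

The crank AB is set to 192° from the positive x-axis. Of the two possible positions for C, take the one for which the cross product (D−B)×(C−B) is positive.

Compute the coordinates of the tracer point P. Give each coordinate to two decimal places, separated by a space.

0.09 0.03

A=(0,0), D=(8.00,0)
B = A + 3.00·(cos192°, sin192°) = (-2.9344, -0.6237)
|BD| = 10.9522
circle(B,10.00) ∩ circle(D,4.00): a=9.3109, h=3.6478
  candidates: C₊=(6.1537,3.5484) cross=39.951; C₋=(6.5691,-3.7353) cross=-39.951
  mode + wants cross > 0 → take C=(6.1537,3.5484) (cross=39.951)
ex = (C−B)/|BC| = (0.9088,0.4172); ey = (-0.4172,0.9088)
P = B + 3.02·ex + -0.67·ey = (0.0897,0.0273)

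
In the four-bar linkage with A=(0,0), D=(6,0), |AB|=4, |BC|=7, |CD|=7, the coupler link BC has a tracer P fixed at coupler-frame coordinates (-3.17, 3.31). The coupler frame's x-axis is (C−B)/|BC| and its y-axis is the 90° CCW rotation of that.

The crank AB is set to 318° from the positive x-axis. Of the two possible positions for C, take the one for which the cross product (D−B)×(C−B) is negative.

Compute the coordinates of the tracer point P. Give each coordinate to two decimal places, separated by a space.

2.02 1.81

A=(0,0), D=(6.00,0)
B = A + 4.00·(cos318°, sin318°) = (2.9726, -2.6765)
|BD| = 4.0409
circle(B,7.00) ∩ circle(D,7.00): a=2.0205, h=6.7021
  candidates: C₊=(0.0471,3.6829) cross=27.083; C₋=(8.9254,-6.3594) cross=-27.083
  mode - wants cross < 0 → take C=(8.9254,-6.3594) (cross=-27.083)
ex = (C−B)/|BC| = (0.8504,-0.5261); ey = (0.5261,0.8504)
P = B + -3.17·ex + 3.31·ey = (2.0183,1.8061)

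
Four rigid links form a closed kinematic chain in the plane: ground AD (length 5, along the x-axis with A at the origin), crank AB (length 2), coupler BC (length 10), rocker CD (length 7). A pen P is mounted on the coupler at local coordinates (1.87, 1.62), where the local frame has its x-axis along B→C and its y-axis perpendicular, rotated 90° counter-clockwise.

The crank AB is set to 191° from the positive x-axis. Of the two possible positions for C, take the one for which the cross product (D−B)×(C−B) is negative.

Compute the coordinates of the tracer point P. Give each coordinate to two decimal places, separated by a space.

A=(0,0), D=(5.00,0)
B = A + 2.00·(cos191°, sin191°) = (-1.9633, -0.3816)
|BD| = 6.9737
circle(B,10.00) ∩ circle(D,7.00): a=7.1434, h=6.9979
  candidates: C₊=(4.7865,6.9967) cross=48.802; C₋=(5.5524,-6.9782) cross=-48.802
  mode - wants cross < 0 → take C=(5.5524,-6.9782) (cross=-48.802)
ex = (C−B)/|BC| = (0.7516,-0.6597); ey = (0.6597,0.7516)
P = B + 1.87·ex + 1.62·ey = (0.5108,-0.3976)

0.51 -0.40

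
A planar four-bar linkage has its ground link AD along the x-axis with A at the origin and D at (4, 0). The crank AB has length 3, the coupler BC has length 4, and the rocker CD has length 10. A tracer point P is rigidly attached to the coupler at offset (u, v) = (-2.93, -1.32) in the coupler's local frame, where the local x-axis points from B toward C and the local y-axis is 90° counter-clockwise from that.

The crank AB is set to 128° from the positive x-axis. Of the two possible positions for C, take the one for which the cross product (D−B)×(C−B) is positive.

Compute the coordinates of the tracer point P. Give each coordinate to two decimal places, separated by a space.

A=(0,0), D=(4.00,0)
B = A + 3.00·(cos128°, sin128°) = (-1.8470, 2.3640)
|BD| = 6.3068
circle(B,4.00) ∩ circle(D,10.00): a=-3.5061, h=1.9255
  candidates: C₊=(-4.3757,5.4633) cross=12.144; C₋=(-5.8192,1.8931) cross=-12.144
  mode + wants cross > 0 → take C=(-4.3757,5.4633) (cross=12.144)
ex = (C−B)/|BC| = (-0.6322,0.7748); ey = (-0.7748,-0.6322)
P = B + -2.93·ex + -1.32·ey = (1.0281,0.9283)

1.03 0.93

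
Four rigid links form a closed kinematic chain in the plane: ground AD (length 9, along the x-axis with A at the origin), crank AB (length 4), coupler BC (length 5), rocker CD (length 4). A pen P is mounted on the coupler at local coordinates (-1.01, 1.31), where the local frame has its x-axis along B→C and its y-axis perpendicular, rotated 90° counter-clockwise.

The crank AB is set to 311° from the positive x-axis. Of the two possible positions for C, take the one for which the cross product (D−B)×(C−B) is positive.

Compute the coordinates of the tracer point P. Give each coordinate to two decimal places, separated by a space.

A=(0,0), D=(9.00,0)
B = A + 4.00·(cos311°, sin311°) = (2.6242, -3.0188)
|BD| = 7.0543
circle(B,5.00) ∩ circle(D,4.00): a=4.1651, h=2.7663
  candidates: C₊=(5.2049,1.2637) cross=19.514; C₋=(7.5725,-3.7366) cross=-19.514
  mode + wants cross > 0 → take C=(5.2049,1.2637) (cross=19.514)
ex = (C−B)/|BC| = (0.5161,0.8565); ey = (-0.8565,0.5161)
P = B + -1.01·ex + 1.31·ey = (0.9809,-3.2078)

0.98 -3.21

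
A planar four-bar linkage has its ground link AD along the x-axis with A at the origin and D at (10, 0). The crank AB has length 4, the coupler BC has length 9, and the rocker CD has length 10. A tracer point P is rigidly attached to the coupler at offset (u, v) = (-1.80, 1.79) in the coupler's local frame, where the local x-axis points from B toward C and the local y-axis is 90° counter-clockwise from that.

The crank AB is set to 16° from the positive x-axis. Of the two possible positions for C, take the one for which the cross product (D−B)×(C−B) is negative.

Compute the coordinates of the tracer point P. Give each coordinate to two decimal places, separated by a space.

A=(0,0), D=(10.00,0)
B = A + 4.00·(cos16°, sin16°) = (3.8450, 1.1025)
|BD| = 6.2529
circle(B,9.00) ∩ circle(D,10.00): a=1.6072, h=8.8553
  candidates: C₊=(6.9885,9.5358) cross=55.372; C₋=(3.8656,-7.8974) cross=-55.372
  mode - wants cross < 0 → take C=(3.8656,-7.8974) (cross=-55.372)
ex = (C−B)/|BC| = (0.0023,-1.0000); ey = (1.0000,0.0023)
P = B + -1.80·ex + 1.79·ey = (5.6309,2.9066)

5.63 2.91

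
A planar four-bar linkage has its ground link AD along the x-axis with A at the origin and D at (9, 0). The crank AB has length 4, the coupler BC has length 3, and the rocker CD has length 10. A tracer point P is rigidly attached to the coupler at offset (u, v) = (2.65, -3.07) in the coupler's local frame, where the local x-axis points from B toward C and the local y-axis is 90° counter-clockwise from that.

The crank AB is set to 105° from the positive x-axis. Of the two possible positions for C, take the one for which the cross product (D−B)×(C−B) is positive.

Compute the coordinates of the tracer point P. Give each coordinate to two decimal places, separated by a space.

3.02 3.67

A=(0,0), D=(9.00,0)
B = A + 4.00·(cos105°, sin105°) = (-1.0353, 3.8637)
|BD| = 10.7534
circle(B,3.00) ∩ circle(D,10.00): a=1.1455, h=2.7727
  candidates: C₊=(1.0299,6.0397) cross=29.816; C₋=(-0.9626,0.8646) cross=-29.816
  mode + wants cross > 0 → take C=(1.0299,6.0397) (cross=29.816)
ex = (C−B)/|BC| = (0.6884,0.7253); ey = (-0.7253,0.6884)
P = B + 2.65·ex + -3.07·ey = (3.0158,3.6724)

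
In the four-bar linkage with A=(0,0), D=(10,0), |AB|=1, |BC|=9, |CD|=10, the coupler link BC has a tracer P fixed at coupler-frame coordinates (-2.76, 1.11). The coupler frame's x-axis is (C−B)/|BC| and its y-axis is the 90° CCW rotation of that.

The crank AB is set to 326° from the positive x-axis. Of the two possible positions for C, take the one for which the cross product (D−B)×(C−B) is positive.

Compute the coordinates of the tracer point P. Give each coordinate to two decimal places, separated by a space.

A=(0,0), D=(10.00,0)
B = A + 1.00·(cos326°, sin326°) = (0.8290, -0.5592)
|BD| = 9.1880
circle(B,9.00) ∩ circle(D,10.00): a=3.5600, h=8.2660
  candidates: C₊=(3.8794,7.9081) cross=75.948; C₋=(4.8856,-8.5932) cross=-75.948
  mode + wants cross > 0 → take C=(3.8794,7.9081) (cross=75.948)
ex = (C−B)/|BC| = (0.3389,0.9408); ey = (-0.9408,0.3389)
P = B + -2.76·ex + 1.11·ey = (-1.1507,-2.7796)

-1.15 -2.78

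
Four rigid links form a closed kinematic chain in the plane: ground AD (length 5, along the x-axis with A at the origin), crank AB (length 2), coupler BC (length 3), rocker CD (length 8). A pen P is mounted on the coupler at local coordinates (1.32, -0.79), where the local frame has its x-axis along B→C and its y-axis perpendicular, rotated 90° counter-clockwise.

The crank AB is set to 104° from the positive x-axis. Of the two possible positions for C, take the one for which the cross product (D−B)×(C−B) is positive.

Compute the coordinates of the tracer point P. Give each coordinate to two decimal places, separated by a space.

A=(0,0), D=(5.00,0)
B = A + 2.00·(cos104°, sin104°) = (-0.4838, 1.9406)
|BD| = 5.8171
circle(B,3.00) ∩ circle(D,8.00): a=-1.8189, h=2.3857
  candidates: C₊=(-1.4027,4.7964) cross=13.878; C₋=(-2.9944,0.2984) cross=-13.878
  mode + wants cross > 0 → take C=(-1.4027,4.7964) (cross=13.878)
ex = (C−B)/|BC| = (-0.3063,0.9519); ey = (-0.9519,-0.3063)
P = B + 1.32·ex + -0.79·ey = (-0.1361,3.4391)

-0.14 3.44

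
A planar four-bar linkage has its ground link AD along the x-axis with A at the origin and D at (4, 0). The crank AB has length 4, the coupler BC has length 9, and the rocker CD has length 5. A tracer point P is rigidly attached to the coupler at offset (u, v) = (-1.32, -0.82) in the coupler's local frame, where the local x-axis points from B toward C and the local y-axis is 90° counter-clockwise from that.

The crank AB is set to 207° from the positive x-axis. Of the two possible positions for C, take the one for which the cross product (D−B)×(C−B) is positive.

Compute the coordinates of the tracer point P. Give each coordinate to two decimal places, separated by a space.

A=(0,0), D=(4.00,0)
B = A + 4.00·(cos207°, sin207°) = (-3.5640, -1.8160)
|BD| = 7.7790
circle(B,9.00) ∩ circle(D,5.00): a=7.4889, h=4.9916
  candidates: C₊=(2.5527,4.7860) cross=38.829; C₋=(4.8832,-4.9214) cross=-38.829
  mode + wants cross > 0 → take C=(2.5527,4.7860) (cross=38.829)
ex = (C−B)/|BC| = (0.6796,0.7335); ey = (-0.7335,0.6796)
P = B + -1.32·ex + -0.82·ey = (-3.8596,-3.3415)

-3.86 -3.34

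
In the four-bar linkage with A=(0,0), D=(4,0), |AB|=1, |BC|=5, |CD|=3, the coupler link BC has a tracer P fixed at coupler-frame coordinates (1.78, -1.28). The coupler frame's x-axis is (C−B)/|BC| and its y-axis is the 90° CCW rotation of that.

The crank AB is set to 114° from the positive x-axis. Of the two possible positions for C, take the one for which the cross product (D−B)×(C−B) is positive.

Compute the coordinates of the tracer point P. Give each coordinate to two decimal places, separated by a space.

1.74 0.49

A=(0,0), D=(4.00,0)
B = A + 1.00·(cos114°, sin114°) = (-0.4067, 0.9135)
|BD| = 4.5004
circle(B,5.00) ∩ circle(D,3.00): a=4.0278, h=2.9625
  candidates: C₊=(4.1386,2.9968) cross=13.333; C₋=(2.9359,-2.8049) cross=-13.333
  mode + wants cross > 0 → take C=(4.1386,2.9968) (cross=13.333)
ex = (C−B)/|BC| = (0.9091,0.4167); ey = (-0.4167,0.9091)
P = B + 1.78·ex + -1.28·ey = (1.7447,0.4916)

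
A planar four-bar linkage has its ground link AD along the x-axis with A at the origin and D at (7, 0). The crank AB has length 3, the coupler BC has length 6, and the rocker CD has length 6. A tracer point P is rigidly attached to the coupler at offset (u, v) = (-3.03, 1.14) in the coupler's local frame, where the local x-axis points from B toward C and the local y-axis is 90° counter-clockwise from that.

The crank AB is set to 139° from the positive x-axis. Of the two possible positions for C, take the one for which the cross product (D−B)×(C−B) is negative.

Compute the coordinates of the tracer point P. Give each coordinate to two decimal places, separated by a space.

-3.34 5.02

A=(0,0), D=(7.00,0)
B = A + 3.00·(cos139°, sin139°) = (-2.2641, 1.9682)
|BD| = 9.4709
circle(B,6.00) ∩ circle(D,6.00): a=4.7354, h=3.6845
  candidates: C₊=(3.1336,4.5882) cross=34.896; C₋=(1.6022,-2.6200) cross=-34.896
  mode - wants cross < 0 → take C=(1.6022,-2.6200) (cross=-34.896)
ex = (C−B)/|BC| = (0.6444,-0.7647); ey = (0.7647,0.6444)
P = B + -3.03·ex + 1.14·ey = (-3.3449,5.0198)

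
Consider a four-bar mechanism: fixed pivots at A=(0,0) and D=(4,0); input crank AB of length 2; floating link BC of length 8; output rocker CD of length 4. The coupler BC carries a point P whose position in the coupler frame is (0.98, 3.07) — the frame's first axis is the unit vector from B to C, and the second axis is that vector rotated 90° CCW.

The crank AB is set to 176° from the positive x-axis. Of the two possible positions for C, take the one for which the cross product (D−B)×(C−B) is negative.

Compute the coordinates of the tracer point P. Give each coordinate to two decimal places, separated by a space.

A=(0,0), D=(4.00,0)
B = A + 2.00·(cos176°, sin176°) = (-1.9951, 0.1395)
|BD| = 5.9968
circle(B,8.00) ∩ circle(D,4.00): a=7.0005, h=3.8720
  candidates: C₊=(5.0936,3.8476) cross=23.219; C₋=(4.9134,-3.8943) cross=-23.219
  mode - wants cross < 0 → take C=(4.9134,-3.8943) (cross=-23.219)
ex = (C−B)/|BC| = (0.8636,-0.5042); ey = (0.5042,0.8636)
P = B + 0.98·ex + 3.07·ey = (0.3991,2.2965)

0.40 2.30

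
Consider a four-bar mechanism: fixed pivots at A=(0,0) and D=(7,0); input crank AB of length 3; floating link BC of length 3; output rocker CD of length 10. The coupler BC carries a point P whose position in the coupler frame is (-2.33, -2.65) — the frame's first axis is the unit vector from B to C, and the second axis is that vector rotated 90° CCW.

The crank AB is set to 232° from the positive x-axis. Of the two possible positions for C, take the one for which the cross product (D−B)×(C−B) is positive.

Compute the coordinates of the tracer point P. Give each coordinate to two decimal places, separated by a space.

A=(0,0), D=(7.00,0)
B = A + 3.00·(cos232°, sin232°) = (-1.8470, -2.3640)
|BD| = 9.1574
circle(B,3.00) ∩ circle(D,10.00): a=-0.3900, h=2.9745
  candidates: C₊=(-2.9916,0.4090) cross=27.239; C₋=(-1.4558,-5.3384) cross=-27.239
  mode + wants cross > 0 → take C=(-2.9916,0.4090) (cross=27.239)
ex = (C−B)/|BC| = (-0.3815,0.9243); ey = (-0.9243,-0.3815)
P = B + -2.33·ex + -2.65·ey = (1.4915,-3.5067)

1.49 -3.51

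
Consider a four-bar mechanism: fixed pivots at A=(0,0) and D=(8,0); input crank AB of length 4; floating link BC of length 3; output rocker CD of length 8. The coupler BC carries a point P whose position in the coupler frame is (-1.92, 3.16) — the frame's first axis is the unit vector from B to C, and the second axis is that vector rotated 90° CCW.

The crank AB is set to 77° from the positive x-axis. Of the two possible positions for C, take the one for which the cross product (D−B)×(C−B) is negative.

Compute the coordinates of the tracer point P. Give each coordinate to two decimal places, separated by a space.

4.47 4.86

A=(0,0), D=(8.00,0)
B = A + 4.00·(cos77°, sin77°) = (0.8998, 3.8975)
|BD| = 8.0996
circle(B,3.00) ∩ circle(D,8.00): a=0.6545, h=2.9277
  candidates: C₊=(2.8824,6.1490) cross=23.713; C₋=(0.0648,1.0160) cross=-23.713
  mode - wants cross < 0 → take C=(0.0648,1.0160) (cross=-23.713)
ex = (C−B)/|BC| = (-0.2783,-0.9605); ey = (0.9605,-0.2783)
P = B + -1.92·ex + 3.16·ey = (4.4693,4.8621)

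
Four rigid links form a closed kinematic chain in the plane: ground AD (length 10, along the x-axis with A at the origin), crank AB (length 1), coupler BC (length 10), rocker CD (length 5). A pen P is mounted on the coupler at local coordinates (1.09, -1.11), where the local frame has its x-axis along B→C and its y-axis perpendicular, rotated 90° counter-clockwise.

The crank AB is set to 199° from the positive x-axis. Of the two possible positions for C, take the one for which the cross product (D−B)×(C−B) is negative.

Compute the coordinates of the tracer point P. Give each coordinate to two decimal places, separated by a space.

A=(0,0), D=(10.00,0)
B = A + 1.00·(cos199°, sin199°) = (-0.9455, -0.3256)
|BD| = 10.9504
circle(B,10.00) ∩ circle(D,5.00): a=8.8997, h=4.5601
  candidates: C₊=(7.8147,4.4972) cross=49.935; C₋=(8.0859,-4.6191) cross=-49.935
  mode - wants cross < 0 → take C=(8.0859,-4.6191) (cross=-49.935)
ex = (C−B)/|BC| = (0.9031,-0.4294); ey = (0.4294,0.9031)
P = B + 1.09·ex + -1.11·ey = (-0.4377,-1.7960)

-0.44 -1.80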